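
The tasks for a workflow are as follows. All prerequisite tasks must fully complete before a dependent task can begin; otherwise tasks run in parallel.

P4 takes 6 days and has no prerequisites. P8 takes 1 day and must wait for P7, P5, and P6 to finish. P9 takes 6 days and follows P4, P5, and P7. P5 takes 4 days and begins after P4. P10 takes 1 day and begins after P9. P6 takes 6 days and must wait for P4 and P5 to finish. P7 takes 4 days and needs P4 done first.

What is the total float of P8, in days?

The longest chain is P4→P5→P6→P8 = 6+4+6+1 = 17; overall finish 17 days.
Longest path through P8: 17 days (earliest finish 17, latest finish 17).
So P8 can slip 17 − 17 = 0 days.

0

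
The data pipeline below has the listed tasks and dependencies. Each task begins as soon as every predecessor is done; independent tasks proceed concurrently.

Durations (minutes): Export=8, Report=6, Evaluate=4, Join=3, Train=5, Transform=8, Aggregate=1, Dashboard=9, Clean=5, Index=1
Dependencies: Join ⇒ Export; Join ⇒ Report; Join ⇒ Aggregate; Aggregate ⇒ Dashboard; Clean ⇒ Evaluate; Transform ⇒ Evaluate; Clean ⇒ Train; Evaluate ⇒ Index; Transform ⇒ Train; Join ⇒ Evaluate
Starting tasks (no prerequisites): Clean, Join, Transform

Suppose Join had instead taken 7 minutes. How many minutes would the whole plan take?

Actual critical path: Join→Aggregate→Dashboard = 3+1+9 = 13 ⇒ 13 minutes.
Join is on the critical path; changing it to 7 makes that path 17 minutes.
The critical path is still Join→Aggregate→Dashboard; finish is now 17 minutes.

17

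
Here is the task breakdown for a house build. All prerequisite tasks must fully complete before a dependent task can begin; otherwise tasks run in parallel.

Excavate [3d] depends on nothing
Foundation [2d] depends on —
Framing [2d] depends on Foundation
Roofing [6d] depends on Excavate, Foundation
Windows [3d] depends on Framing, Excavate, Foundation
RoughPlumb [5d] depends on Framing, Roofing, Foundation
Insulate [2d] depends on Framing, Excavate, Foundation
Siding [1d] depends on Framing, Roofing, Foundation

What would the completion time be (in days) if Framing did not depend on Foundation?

14

Before: longest chain Excavate→Roofing→RoughPlumb = 3+6+5 = 14, finish 14.
Without Foundation→Framing, Framing's earliest start moves from 2 to 0.
After: Excavate→Roofing→RoughPlumb = 3+6+5 = 14 → 14 days.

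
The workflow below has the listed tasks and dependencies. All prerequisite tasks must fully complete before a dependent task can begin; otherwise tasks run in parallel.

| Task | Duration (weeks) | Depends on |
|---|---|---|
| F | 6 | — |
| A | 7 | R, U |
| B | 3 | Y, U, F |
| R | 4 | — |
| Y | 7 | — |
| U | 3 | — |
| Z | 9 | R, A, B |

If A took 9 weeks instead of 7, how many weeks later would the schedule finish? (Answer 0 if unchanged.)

2

Critical path before the change: R→A→Z = 4+7+9 = 20 giving 20 weeks.
A lies on that path, so at 9 weeks the path becomes 22 weeks.
That remains the longest chain; total 22 weeks.
Change in finish: 22 − 20 = +2 weeks.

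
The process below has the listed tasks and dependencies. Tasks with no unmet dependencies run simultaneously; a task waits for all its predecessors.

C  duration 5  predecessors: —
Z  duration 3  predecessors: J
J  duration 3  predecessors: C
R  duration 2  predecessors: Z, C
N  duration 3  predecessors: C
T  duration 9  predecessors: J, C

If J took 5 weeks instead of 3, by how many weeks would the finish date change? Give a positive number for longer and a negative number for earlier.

Actual critical path: C→J→T = 5+3+9 = 17 ⇒ 17 weeks.
J is on the critical path; changing it to 5 makes that path 19 weeks.
The critical path is still C→J→T; finish is now 19 weeks.
Change in finish: 19 − 17 = +2 weeks.

2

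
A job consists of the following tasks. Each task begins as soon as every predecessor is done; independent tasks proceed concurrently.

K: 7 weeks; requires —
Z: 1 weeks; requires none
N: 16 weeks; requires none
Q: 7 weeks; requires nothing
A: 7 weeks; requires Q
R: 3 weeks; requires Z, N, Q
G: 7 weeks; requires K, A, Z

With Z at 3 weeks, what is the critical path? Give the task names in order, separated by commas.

Q, A, G

Actual critical path: Q→A→G = 7+7+7 = 21 ⇒ 21 weeks.
Z is off the critical path — its longest chain is 8 weeks, giving 13 of slack.
No other chain overtakes it, so the finish is 21 weeks.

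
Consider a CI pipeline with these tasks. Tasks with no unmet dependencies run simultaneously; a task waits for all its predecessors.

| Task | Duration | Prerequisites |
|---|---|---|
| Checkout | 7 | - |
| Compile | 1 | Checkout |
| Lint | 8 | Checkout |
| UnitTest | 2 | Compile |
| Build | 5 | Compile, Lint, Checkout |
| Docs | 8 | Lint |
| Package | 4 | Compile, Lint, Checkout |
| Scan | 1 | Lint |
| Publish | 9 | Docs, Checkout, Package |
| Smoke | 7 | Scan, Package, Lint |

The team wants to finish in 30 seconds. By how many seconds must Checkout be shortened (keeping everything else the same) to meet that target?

2

Current finish: 32 seconds; target: 30.
Checkout is on every critical path, so each second cut from Checkout cuts the finish by one (this holds down to a finish of 26).
Need 32 − 30 = 2 seconds off Checkout → Checkout becomes 5 seconds, finish becomes 30.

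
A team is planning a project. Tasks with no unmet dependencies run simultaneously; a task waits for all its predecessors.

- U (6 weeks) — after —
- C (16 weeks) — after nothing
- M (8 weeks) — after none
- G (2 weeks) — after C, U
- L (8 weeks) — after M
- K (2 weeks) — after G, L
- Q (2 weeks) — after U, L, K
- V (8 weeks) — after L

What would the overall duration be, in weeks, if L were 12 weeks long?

As given, the longest chain is M→L→V = 8+8+8 = 24, so the finish is 24 weeks.
L lies on that path, so at 12 weeks the path becomes 28 weeks.
The critical path is still M→L→V; finish is now 28 weeks.

28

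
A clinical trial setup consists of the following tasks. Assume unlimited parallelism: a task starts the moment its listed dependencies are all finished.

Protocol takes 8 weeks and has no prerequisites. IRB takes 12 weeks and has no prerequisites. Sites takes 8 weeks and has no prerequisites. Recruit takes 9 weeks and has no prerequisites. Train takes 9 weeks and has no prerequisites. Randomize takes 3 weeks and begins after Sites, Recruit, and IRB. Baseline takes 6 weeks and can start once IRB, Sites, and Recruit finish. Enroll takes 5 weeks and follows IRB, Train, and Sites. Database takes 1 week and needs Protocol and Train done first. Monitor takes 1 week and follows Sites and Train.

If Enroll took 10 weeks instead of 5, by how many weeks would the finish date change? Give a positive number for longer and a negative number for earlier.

As given, the longest chain is IRB→Baseline = 12+6 = 18, so the finish is 18 weeks.
Enroll is off the critical path — its longest chain is 17 weeks, giving 1 of slack.
The binding chain switches to IRB→Enroll = 12+10 = 22; finish 22 weeks.
Change in finish: 22 − 18 = +4 weeks.

4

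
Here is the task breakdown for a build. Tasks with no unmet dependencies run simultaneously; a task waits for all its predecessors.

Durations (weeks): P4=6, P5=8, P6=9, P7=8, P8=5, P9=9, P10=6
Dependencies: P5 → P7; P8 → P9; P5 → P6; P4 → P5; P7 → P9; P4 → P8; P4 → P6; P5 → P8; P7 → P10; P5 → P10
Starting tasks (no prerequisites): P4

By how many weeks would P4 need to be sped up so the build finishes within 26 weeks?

Current finish: 31 weeks; target: 26.
P4 is on every critical path, so each week cut from P4 cuts the finish by one (this holds down to a finish of 26).
Need 31 − 26 = 5 weeks off P4 → P4 becomes 1 week, finish becomes 26.

5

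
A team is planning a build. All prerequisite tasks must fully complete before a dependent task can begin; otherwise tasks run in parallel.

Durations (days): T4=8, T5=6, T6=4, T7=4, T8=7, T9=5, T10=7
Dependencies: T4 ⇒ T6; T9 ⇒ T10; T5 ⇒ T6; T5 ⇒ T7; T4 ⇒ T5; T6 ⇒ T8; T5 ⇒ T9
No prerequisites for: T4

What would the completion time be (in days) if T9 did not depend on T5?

Original critical path: T4→T5→T9→T10 = 8+6+5+7 = 26 ⇒ 26 days.
Without T5→T9, T9's earliest start moves from 14 to 0.
New critical path: T4→T5→T6→T8 = 8+6+4+7 = 25 ⇒ 25 days.

25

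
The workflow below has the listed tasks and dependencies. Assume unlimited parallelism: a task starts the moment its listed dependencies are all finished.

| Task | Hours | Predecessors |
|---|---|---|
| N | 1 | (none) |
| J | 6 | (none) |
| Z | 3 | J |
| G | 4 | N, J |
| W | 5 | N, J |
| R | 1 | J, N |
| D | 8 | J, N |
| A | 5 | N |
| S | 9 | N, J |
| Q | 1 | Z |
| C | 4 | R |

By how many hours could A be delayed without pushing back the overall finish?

J→S = 6+9 = 15 sets the makespan at 15 hours.
A finishes as early as 6 and must finish by 15.
Slack of A = 10 − 1 = 9 hours.

9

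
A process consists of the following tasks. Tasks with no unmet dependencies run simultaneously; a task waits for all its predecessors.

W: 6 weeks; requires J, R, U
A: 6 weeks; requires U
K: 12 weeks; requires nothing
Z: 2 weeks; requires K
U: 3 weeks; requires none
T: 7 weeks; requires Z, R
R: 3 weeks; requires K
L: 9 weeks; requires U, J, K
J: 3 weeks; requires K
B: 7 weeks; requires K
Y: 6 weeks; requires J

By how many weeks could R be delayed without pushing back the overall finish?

K→J→L = 12+3+9 = 24 sets the makespan at 24 weeks.
The longest chain containing R totals 22 weeks.
Float = 24 − 22 = 2.

2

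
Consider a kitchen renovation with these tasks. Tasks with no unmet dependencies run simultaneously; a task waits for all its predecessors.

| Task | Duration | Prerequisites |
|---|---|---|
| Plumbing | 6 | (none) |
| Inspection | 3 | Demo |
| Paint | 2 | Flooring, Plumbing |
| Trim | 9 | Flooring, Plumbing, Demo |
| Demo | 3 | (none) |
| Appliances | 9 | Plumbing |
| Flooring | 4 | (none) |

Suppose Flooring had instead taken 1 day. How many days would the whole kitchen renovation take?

The binding path is Plumbing→Appliances = 6+9 = 15; finish at 15 days.
Flooring is off the critical path — its longest chain is 13 days, giving 2 of slack.
No other chain overtakes it, so the finish is 15 days.

15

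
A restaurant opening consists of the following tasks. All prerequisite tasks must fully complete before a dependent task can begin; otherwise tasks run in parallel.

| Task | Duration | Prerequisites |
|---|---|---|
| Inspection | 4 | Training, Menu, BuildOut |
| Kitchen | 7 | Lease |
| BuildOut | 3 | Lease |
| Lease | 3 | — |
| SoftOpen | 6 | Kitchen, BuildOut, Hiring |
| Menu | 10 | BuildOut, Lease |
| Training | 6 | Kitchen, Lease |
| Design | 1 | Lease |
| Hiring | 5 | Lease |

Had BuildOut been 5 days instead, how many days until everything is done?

Critical path before the change: Lease→BuildOut→Menu→Inspection = 3+3+10+4 = 20 giving 20 days.
Since BuildOut is critical, the +2 change carries straight to that chain (now 22 days).
The critical path is still Lease→BuildOut→Menu→Inspection; finish is now 22 days.

22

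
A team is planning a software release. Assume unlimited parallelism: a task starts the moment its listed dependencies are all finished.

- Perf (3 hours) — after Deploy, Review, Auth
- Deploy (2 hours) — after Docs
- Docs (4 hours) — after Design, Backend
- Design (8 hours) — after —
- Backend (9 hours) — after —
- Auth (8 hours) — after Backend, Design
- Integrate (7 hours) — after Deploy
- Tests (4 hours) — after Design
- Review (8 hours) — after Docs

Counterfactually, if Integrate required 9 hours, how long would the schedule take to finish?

Actual critical path: Backend→Docs→Review→Perf = 9+4+8+3 = 24 ⇒ 24 hours.
Integrate has 2 hours of float (longest path through it is 22).
The critical path is still Backend→Docs→Review→Perf; finish is now 24 hours.

24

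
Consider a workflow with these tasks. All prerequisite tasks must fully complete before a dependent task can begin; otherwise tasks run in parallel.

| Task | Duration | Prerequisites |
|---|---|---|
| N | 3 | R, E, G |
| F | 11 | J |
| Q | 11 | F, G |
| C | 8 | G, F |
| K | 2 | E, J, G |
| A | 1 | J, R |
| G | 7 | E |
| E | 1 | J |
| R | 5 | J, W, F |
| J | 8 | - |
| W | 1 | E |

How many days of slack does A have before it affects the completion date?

The longest chain is J→F→Q = 8+11+11 = 30; overall finish 30 days.
A finishes as early as 25 and must finish by 30.
So A can slip 30 − 25 = 5 days.

5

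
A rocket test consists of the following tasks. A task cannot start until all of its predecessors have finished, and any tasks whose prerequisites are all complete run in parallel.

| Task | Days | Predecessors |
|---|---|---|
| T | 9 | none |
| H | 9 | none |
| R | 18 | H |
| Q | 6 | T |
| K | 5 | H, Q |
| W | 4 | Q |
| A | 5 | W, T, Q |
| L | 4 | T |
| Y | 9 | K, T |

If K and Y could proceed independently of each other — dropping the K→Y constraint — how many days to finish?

27

Before: longest chain T→Q→K→Y = 9+6+5+9 = 29, finish 29.
Without K→Y, Y's earliest start moves from 20 to 9.
The longest chain is now H→R = 9+18 = 27, so the job takes 27 days.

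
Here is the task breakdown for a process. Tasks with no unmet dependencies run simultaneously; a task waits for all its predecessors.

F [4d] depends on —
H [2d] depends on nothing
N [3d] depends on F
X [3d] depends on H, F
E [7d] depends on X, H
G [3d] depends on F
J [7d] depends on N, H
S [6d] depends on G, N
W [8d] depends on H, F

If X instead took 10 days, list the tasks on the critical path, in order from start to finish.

F, X, E

Actual critical path: F→X→E = 4+3+7 = 14 ⇒ 14 days.
Since X is critical, the +7 change carries straight to that chain (now 21 days).
No other chain overtakes it, so the finish is 21 days.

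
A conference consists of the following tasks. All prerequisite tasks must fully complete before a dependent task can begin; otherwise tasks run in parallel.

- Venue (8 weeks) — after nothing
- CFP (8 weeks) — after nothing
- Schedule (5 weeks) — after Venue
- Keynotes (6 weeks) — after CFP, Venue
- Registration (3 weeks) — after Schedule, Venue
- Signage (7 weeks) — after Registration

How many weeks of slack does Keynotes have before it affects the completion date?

9

Critical path: Venue→Schedule→Registration→Signage = 8+5+3+7 = 23, so the finish is 23 weeks.
Longest path through Keynotes: 14 weeks (earliest finish 14, latest finish 23).
Slack of Keynotes = 17 − 8 = 9 weeks.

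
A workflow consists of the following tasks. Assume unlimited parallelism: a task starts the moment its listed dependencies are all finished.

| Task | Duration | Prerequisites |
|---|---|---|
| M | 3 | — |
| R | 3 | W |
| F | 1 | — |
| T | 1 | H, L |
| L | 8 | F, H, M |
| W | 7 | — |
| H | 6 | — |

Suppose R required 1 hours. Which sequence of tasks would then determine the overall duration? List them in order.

H, L, T

Actual critical path: H→L→T = 6+8+1 = 15 ⇒ 15 hours.
The longest path through R is only 10 hours, so R has float 5.
That remains the longest chain; total 15 hours.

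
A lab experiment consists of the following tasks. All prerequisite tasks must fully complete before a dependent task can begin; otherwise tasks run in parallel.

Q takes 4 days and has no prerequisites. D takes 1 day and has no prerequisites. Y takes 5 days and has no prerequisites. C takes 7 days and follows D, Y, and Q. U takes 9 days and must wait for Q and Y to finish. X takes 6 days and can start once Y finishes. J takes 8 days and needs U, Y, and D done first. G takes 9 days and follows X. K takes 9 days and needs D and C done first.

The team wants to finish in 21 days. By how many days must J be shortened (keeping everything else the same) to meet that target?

1

Current finish: 22 days; target: 21.
J is on every critical path, so each day cut from J cuts the finish by one (this holds down to a finish of 21).
Need 22 − 21 = 1 day off J → J becomes 7 days, finish becomes 21.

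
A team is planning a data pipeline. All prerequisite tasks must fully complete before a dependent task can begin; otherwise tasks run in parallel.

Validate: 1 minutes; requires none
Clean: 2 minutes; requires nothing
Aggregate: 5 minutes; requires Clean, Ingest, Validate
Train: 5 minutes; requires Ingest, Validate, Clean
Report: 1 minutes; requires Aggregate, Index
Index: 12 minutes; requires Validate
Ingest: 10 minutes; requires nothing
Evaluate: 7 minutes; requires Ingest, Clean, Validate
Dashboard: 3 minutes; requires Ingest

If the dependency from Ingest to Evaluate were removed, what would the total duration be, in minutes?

With the dependency in place, Ingest→Evaluate = 10+7 = 17 sets the finish at 17 minutes.
Without Ingest→Evaluate, Evaluate's earliest start moves from 10 to 2.
The longest chain is now Ingest→Aggregate→Report = 10+5+1 = 16, so the plan takes 16 minutes.

16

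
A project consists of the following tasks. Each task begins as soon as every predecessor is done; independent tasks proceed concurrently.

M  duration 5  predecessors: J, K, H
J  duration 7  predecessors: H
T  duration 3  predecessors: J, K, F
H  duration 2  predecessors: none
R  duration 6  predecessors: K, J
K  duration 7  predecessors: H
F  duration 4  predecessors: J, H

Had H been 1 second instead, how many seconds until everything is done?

The binding path is H→J→F→T = 2+7+4+3 = 16; finish at 16 seconds.
Since H is critical, the -1 change carries straight to that chain (now 15 seconds).
The critical path is still H→J→F→T; finish is now 15 seconds.

15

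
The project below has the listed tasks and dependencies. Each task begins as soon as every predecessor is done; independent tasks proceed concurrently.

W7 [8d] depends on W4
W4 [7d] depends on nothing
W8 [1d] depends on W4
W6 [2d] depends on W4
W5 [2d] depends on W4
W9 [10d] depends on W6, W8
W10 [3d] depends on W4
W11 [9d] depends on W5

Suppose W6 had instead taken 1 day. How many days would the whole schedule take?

18

Actual critical path: W4→W6→W9 = 7+2+10 = 19 ⇒ 19 days.
W6 lies on that path, so at 1 day the path becomes 18 days.
The binding chain switches to W4→W5→W11 = 7+2+9 = 18; finish 18 days.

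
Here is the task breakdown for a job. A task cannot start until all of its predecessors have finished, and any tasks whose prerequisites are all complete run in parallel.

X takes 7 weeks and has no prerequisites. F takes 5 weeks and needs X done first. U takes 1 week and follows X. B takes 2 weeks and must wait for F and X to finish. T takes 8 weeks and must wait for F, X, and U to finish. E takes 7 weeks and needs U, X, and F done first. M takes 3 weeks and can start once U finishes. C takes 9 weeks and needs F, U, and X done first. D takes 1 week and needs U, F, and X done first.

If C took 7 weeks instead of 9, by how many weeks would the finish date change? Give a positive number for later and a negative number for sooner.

-1

Critical path before the change: X→F→C = 7+5+9 = 21 giving 21 weeks.
C is on the critical path; changing it to 7 makes that path 19 weeks.
Now X→F→T = 7+5+8 = 20 is longest, so the finish becomes 20 weeks.
Change in finish: 20 − 21 = -1 weeks.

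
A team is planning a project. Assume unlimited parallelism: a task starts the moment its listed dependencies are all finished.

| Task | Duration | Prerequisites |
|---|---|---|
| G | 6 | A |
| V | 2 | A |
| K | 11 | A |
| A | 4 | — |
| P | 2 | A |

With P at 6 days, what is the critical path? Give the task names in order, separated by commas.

As given, the longest chain is A→K = 4+11 = 15, so the finish is 15 days.
The longest path through P is only 6 days, so P has float 9.
The critical path is still A→K; finish is now 15 days.

A, K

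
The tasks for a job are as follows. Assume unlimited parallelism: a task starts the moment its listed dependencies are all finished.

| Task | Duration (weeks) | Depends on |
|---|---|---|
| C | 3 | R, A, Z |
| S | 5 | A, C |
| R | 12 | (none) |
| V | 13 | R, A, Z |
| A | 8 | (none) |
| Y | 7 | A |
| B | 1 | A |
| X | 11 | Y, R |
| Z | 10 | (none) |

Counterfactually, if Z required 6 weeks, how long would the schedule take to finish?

26

Baseline: A→Y→X = 8+7+11 = 26 → 26 weeks.
The longest path through Z is only 23 weeks, so Z has float 3.
No other chain overtakes it, so the finish is 26 weeks.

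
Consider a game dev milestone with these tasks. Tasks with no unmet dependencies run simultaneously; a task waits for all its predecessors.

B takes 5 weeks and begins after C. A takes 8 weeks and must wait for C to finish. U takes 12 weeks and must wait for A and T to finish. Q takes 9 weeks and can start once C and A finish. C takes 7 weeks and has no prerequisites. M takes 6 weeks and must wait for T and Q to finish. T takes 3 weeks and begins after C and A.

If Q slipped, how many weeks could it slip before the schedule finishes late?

C→A→Q→M = 7+8+9+6 = 30 sets the makespan at 30 weeks.
The longest chain containing Q totals 30 weeks.
Slack of Q = 15 − 15 = 0 weeks.

0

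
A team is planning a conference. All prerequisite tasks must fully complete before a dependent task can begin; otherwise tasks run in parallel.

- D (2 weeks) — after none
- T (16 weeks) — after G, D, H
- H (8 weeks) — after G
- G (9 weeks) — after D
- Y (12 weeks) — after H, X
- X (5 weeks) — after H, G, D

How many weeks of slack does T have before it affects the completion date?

Critical path: D→G→H→X→Y = 2+9+8+5+12 = 36, so the finish is 36 weeks.
The longest chain containing T totals 35 weeks.
Slack of T = 20 − 19 = 1 week.

1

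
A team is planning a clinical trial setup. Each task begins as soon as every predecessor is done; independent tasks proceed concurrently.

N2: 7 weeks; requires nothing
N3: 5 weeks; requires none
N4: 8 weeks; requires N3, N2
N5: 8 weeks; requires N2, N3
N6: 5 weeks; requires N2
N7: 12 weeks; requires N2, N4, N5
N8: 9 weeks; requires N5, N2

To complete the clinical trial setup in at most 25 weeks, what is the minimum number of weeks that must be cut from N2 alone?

2

Current finish: 27 weeks; target: 25.
N2 is on every critical path, so each week cut from N2 cuts the finish by one (this holds down to a finish of 25).
Need 27 − 25 = 2 weeks off N2 → N2 becomes 5 weeks, finish becomes 25.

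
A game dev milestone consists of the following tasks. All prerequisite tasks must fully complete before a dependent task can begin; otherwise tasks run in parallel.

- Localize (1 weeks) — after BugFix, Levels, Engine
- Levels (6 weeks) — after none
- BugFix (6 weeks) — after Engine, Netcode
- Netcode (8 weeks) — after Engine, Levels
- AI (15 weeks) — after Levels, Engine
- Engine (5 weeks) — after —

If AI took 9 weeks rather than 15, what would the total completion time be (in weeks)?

21

Critical path before the change: Levels→AI = 6+15 = 21 giving 21 weeks.
AI is on the critical path; changing it to 9 makes that path 15 weeks.
New critical path: Levels→Netcode→BugFix→Localize = 6+8+6+1 = 21 ⇒ 21 weeks.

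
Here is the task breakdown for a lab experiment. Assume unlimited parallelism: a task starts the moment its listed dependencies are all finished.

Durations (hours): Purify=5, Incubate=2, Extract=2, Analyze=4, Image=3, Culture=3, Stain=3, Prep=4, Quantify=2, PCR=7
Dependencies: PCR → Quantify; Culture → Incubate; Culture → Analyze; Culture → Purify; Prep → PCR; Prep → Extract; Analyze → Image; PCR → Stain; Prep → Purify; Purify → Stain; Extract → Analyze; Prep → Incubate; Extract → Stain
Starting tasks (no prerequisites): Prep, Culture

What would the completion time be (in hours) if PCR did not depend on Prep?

13

With the dependency in place, Prep→PCR→Stain = 4+7+3 = 14 sets the finish at 14 hours.
Without Prep→PCR, PCR's earliest start moves from 4 to 0.
New critical path: Prep→Extract→Analyze→Image = 4+2+4+3 = 13 ⇒ 13 hours.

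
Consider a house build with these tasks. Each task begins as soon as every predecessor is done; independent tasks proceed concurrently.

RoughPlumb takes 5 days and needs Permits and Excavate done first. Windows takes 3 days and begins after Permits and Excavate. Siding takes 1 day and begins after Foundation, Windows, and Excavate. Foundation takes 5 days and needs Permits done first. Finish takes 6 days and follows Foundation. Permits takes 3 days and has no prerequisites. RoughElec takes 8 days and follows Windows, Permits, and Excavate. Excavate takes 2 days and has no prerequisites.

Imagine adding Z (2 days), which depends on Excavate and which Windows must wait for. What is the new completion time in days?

15

Originally the project takes 14 days.
With Z inserted, Windows now waits for max(Permits, Excavate, Z).
New critical path: Excavate→Z→Windows→RoughElec = 2+2+3+8 = 15 ⇒ 15 days.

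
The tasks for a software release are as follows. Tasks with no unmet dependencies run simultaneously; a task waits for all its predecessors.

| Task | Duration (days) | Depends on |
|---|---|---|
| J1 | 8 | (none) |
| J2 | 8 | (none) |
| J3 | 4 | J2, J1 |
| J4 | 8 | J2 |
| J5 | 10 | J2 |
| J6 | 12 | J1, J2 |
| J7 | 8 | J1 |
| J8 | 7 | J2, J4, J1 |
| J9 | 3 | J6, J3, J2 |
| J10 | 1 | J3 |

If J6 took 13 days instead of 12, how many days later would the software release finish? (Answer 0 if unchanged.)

Baseline: J1→J6→J9 = 8+12+3 = 23 → 23 days.
J6 is on the critical path; changing it to 13 makes that path 24 days.
The critical path is still J1→J6→J9; finish is now 24 days.
Change in finish: 24 − 23 = +1 days.

1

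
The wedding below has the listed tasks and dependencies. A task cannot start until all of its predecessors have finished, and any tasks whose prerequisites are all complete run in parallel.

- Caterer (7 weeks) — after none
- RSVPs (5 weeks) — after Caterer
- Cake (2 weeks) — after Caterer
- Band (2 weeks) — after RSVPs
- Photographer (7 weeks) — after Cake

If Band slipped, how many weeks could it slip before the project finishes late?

2

The longest chain is Caterer→Cake→Photographer = 7+2+7 = 16; overall finish 16 weeks.
Longest path through Band: 14 weeks (earliest finish 14, latest finish 16).
Float = 16 − 14 = 2.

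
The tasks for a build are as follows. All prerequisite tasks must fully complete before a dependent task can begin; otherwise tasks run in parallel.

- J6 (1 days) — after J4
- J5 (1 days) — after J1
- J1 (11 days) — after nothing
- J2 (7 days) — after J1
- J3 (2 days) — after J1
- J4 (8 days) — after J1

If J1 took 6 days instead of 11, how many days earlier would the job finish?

5

Baseline: J1→J4→J6 = 11+8+1 = 20 → 20 days.
Since J1 is critical, the -5 change carries straight to that chain (now 15 days).
That remains the longest chain; total 15 days.
Change in finish: 15 − 20 = -5 days.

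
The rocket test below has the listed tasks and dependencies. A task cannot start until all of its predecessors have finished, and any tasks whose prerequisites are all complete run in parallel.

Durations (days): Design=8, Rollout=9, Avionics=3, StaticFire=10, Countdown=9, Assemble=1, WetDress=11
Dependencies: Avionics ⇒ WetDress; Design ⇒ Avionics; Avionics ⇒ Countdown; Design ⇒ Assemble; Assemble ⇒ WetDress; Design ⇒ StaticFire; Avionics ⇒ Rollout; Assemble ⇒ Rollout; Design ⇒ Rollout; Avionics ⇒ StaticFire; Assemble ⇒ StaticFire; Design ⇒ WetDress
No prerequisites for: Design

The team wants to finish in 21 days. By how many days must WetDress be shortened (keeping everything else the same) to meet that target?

Current finish: 22 days; target: 21.
WetDress is on every critical path, so each day cut from WetDress cuts the finish by one (this holds down to a finish of 21).
Need 22 − 21 = 1 day off WetDress → WetDress becomes 10 days, finish becomes 21.

1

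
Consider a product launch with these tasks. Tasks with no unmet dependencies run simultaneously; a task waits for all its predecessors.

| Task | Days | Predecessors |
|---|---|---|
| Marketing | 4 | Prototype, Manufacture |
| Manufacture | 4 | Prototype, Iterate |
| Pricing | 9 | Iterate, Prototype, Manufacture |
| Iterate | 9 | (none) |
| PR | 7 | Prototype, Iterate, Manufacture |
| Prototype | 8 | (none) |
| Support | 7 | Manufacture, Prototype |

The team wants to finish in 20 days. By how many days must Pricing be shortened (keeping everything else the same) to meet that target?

2

Current finish: 22 days; target: 20.
Pricing is on every critical path, so each day cut from Pricing cuts the finish by one (this holds down to a finish of 20).
Need 22 − 20 = 2 days off Pricing → Pricing becomes 7 days, finish becomes 20.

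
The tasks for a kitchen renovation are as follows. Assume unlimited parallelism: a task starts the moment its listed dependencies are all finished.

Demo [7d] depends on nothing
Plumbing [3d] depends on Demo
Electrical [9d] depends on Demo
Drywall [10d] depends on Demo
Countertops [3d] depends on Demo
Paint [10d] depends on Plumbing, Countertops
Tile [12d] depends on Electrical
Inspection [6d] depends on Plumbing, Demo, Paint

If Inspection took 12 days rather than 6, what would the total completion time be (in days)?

Actual critical path: Demo→Electrical→Tile = 7+9+12 = 28 ⇒ 28 days.
Inspection has 2 days of float (longest path through it is 26).
New critical path: Demo→Plumbing→Paint→Inspection = 7+3+10+12 = 32 ⇒ 32 days.

32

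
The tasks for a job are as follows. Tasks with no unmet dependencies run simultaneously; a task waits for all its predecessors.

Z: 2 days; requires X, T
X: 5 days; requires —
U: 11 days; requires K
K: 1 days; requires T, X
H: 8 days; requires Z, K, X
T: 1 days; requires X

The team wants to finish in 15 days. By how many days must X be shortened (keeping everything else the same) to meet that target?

3

Current finish: 18 days; target: 15.
X is on every critical path, so each day cut from X cuts the finish by one (this holds down to a finish of 14).
Need 18 − 15 = 3 days off X → X becomes 2 days, finish becomes 15.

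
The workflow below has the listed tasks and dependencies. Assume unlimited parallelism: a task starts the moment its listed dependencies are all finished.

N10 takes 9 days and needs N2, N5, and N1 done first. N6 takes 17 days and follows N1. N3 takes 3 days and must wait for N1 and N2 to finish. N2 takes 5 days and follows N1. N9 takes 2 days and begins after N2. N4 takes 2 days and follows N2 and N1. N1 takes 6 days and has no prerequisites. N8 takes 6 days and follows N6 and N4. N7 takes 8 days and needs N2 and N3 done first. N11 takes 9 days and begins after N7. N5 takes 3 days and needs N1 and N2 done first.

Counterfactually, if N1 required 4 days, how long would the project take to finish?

Baseline: N1→N2→N3→N7→N11 = 6+5+3+8+9 = 31 → 31 days.
N1 is on the critical path; changing it to 4 makes that path 29 days.
The critical path is still N1→N2→N3→N7→N11; finish is now 29 days.

29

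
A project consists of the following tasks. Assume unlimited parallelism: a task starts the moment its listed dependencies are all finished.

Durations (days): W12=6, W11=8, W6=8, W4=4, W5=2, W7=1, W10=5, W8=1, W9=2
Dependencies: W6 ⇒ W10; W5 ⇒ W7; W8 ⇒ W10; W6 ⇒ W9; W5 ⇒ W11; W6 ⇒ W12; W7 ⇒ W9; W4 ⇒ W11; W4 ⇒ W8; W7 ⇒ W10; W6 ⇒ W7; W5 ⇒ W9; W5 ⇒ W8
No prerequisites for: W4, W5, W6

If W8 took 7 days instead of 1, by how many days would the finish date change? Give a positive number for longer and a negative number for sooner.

2

Critical path before the change: W6→W7→W10 = 8+1+5 = 14 giving 14 days.
The longest path through W8 is only 10 days, so W8 has float 4.
Now W4→W8→W10 = 4+7+5 = 16 is longest, so the finish becomes 16 days.
Change in finish: 16 − 14 = +2 days.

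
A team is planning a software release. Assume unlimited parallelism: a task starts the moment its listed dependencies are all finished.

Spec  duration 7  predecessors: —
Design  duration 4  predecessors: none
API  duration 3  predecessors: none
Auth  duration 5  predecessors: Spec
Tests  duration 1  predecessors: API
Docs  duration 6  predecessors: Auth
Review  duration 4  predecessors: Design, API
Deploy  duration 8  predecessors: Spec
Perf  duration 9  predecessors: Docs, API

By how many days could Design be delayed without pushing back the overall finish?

The longest chain is Spec→Auth→Docs→Perf = 7+5+6+9 = 27; overall finish 27 days.
The longest chain containing Design totals 8 days.
So Design can slip 23 − 4 = 19 days.

19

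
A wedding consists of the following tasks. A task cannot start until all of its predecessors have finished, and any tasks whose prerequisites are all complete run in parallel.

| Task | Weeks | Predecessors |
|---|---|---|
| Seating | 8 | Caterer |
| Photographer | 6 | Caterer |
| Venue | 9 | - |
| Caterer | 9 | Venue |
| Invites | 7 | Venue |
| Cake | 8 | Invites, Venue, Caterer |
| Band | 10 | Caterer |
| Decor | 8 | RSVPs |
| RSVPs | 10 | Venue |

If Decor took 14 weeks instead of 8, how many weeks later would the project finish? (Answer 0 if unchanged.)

5

The binding path is Venue→Caterer→Band = 9+9+10 = 28; finish at 28 weeks.
Decor has 1 week of float (longest path through it is 27).
The binding chain switches to Venue→RSVPs→Decor = 9+10+14 = 33; finish 33 weeks.
Change in finish: 33 − 28 = +5 weeks.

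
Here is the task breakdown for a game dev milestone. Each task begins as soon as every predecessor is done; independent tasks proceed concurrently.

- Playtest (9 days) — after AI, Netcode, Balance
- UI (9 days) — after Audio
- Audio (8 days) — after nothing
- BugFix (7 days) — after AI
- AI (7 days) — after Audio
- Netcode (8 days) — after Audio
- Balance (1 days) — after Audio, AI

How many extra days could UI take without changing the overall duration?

Critical path: Audio→AI→Balance→Playtest = 8+7+1+9 = 25, so the finish is 25 days.
The longest chain containing UI totals 17 days.
So UI can slip 25 − 17 = 8 days.

8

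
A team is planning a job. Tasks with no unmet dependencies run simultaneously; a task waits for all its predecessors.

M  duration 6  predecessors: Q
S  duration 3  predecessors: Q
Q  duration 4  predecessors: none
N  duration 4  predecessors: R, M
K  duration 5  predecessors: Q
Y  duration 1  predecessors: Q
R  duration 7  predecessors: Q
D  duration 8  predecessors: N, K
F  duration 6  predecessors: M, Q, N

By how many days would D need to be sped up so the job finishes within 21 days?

Current finish: 23 days; target: 21.
D is on every critical path, so each day cut from D cuts the finish by one (this holds down to a finish of 21).
Need 23 − 21 = 2 days off D → D becomes 6 days, finish becomes 21.

2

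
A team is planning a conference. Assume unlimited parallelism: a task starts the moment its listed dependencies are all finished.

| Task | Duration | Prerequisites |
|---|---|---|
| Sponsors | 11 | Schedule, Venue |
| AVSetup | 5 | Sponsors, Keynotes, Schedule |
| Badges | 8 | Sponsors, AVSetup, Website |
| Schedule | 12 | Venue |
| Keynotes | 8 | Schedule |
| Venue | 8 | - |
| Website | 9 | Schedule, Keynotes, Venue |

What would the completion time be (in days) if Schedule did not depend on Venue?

37

Original critical path: Venue→Schedule→Keynotes→Website→Badges = 8+12+8+9+8 = 45 ⇒ 45 days.
Without Venue→Schedule, Schedule's earliest start moves from 8 to 0.
The longest chain is now Schedule→Keynotes→Website→Badges = 12+8+9+8 = 37, so the project takes 37 days.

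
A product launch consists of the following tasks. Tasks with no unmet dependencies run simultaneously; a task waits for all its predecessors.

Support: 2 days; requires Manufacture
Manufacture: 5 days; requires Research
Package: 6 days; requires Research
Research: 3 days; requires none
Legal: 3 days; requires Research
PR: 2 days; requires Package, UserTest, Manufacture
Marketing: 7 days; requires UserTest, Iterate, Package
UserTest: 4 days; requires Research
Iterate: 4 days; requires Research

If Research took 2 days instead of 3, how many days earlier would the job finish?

1

As given, the longest chain is Research→Package→Marketing = 3+6+7 = 16, so the finish is 16 days.
Research is on the critical path; changing it to 2 makes that path 15 days.
That remains the longest chain; total 15 days.
Change in finish: 15 − 16 = -1 days.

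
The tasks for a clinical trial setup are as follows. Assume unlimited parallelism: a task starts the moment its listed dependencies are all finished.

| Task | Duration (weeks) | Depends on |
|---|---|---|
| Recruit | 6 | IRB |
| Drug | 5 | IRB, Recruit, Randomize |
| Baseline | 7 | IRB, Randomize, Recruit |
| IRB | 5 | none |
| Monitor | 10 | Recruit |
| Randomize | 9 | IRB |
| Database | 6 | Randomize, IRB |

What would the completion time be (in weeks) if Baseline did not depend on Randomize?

21

Before: longest chain IRB→Recruit→Monitor = 5+6+10 = 21, finish 21.
Without Randomize→Baseline, Baseline's earliest start moves from 14 to 11.
The longest chain is now IRB→Recruit→Monitor = 5+6+10 = 21, so the schedule takes 21 weeks.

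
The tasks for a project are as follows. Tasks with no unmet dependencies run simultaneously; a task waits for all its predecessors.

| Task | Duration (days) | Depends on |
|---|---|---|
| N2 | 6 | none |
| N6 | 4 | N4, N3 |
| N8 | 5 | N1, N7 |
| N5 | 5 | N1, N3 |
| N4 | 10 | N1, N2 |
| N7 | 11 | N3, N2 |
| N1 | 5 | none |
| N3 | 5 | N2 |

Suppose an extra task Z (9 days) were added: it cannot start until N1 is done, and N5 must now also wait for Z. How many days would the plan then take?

Originally the plan takes 27 days.
With Z inserted, N5 now waits for max(N1, N3, Z).
New critical path: N2→N3→N7→N8 = 6+5+11+5 = 27 ⇒ 27 days.

27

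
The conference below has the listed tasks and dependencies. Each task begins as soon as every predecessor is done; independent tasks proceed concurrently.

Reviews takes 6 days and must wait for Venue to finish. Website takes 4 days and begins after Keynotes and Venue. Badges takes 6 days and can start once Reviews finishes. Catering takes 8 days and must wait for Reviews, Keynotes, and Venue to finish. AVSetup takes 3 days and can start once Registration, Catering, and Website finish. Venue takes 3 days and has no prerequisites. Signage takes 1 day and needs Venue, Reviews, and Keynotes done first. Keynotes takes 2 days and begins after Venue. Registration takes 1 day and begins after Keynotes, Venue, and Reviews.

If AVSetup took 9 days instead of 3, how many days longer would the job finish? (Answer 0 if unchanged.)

6

Critical path before the change: Venue→Reviews→Catering→AVSetup = 3+6+8+3 = 20 giving 20 days.
AVSetup is on the critical path; changing it to 9 makes that path 26 days.
That remains the longest chain; total 26 days.
Change in finish: 26 − 20 = +6 days.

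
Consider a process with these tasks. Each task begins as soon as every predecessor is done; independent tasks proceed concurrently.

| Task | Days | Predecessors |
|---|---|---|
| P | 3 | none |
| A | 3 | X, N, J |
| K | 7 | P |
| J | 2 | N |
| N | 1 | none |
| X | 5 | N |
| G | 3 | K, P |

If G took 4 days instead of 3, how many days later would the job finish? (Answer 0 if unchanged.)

Critical path before the change: P→K→G = 3+7+3 = 13 giving 13 days.
G lies on that path, so at 4 days the path becomes 14 days.
No other chain overtakes it, so the finish is 14 days.
Change in finish: 14 − 13 = +1 days.

1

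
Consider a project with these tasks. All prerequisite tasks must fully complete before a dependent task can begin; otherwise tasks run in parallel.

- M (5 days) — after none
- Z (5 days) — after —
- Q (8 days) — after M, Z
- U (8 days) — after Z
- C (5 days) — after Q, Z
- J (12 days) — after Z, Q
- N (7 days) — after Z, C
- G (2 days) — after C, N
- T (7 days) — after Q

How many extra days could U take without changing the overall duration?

14

M→Q→C→N→G = 5+8+5+7+2 = 27 sets the makespan at 27 days.
The longest chain containing U totals 13 days.
Slack of U = 19 − 5 = 14 days.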